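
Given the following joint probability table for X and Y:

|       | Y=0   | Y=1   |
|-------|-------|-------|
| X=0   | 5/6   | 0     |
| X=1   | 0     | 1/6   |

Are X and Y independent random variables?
Marginal P(X) (row sums):
  P(X=0) = 5/6 + 0 = 5/6
  P(X=1) = 0 + 1/6 = 1/6
Marginal P(Y) (column sums):
  P(Y=0) = 5/6 + 0 = 5/6
  P(Y=1) = 0 + 1/6 = 1/6

X and Y are independent iff P(X=i,Y=j) = P(X=i)·P(Y=j) for every cell.
  P(X=0)·P(Y=0) = 5/6 × 5/6 = 25/36, but P(X=0,Y=0) = 5/6 ✗

No, X and Y are not independent. Quantitatively, I(X;Y) > 0:

H(X) = -[(5/6)·log₂(5/6) + (1/6)·log₂(1/6)]
  = 0.2192 + 0.4308
  = 0.6500 bits
H(Y) = -[(5/6)·log₂(5/6) + (1/6)·log₂(1/6)]
  = 0.2192 + 0.4308
  = 0.6500 bits
H(X,Y) = -[(5/6)·log₂(5/6) + (1/6)·log₂(1/6)]
  = 0.2192 + 0.4308
  = 0.6500 bits
I(X;Y) = H(X) + H(Y) - H(X,Y) = 0.6500 + 0.6500 - 0.6500 = 0.6500 bits > 0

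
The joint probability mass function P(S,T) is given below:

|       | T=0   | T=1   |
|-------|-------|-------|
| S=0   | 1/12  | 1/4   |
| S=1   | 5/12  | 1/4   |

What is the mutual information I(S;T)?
Marginal P(S) (row sums):
  P(S=0) = 1/12 + 1/4 = 1/3
  P(S=1) = 5/12 + 1/4 = 2/3
Marginal P(T) (column sums):
  P(T=0) = 1/12 + 5/12 = 1/2
  P(T=1) = 1/4 + 1/4 = 1/2

H(S) = -[(1/3)·log₂(1/3) + (2/3)·log₂(2/3)]
  = 0.5283 + 0.3900
  = 0.9183 bits
H(T) = -[(1/2)·log₂(1/2) + (1/2)·log₂(1/2)]
  = 0.5000 + 0.5000
  = 1.0000 bits
H(S,T) = -[(1/12)·log₂(1/12) + (1/4)·log₂(1/4) + (5/12)·log₂(5/12) + (1/4)·log₂(1/4)]
  = 0.2987 + 0.5000 + 0.5263 + 0.5000
  = 1.8250 bits

I(S;T) = H(S) + H(T) - H(S,T)
  = 0.9183 + 1.0000 - 1.8250
  = 0.0933 bits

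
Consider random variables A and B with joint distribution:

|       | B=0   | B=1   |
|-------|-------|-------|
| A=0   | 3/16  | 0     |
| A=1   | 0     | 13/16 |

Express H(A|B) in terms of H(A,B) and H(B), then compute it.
H(A|B) = H(A,B) - H(B)

Marginal P(B) (column sums):
  P(B=0) = 3/16 + 0 = 3/16
  P(B=1) = 0 + 13/16 = 13/16

H(A,B) = -[(3/16)·log₂(3/16) + (13/16)·log₂(13/16)]
  = 0.4528 + 0.2434
  = 0.6962 bits
H(B) = -[(3/16)·log₂(3/16) + (13/16)·log₂(13/16)]
  = 0.4528 + 0.2434
  = 0.6962 bits

H(A|B) = 0.6962 - 0.6962 = 0.0000 bits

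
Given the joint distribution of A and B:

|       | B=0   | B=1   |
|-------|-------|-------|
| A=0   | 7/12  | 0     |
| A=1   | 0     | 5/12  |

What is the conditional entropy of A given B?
Marginal P(B) (column sums):
  P(B=0) = 7/12 + 0 = 7/12
  P(B=1) = 0 + 5/12 = 5/12

H(A|B) = -Σ P(A,B)·log₂ P(A|B), where P(A|B) = P(A,B) / P(B)
  (cells with P(A,B) = 0 contribute 0)
  (A=0,B=0): P(A|B) = (7/12)/(7/12) = 1;  -(7/12)·log₂(1) = 0.0000
  (A=1,B=1): P(A|B) = (5/12)/(5/12) = 1;  -(5/12)·log₂(1) = 0.0000
H(A|B) = 0.0000 + 0.0000
  = 0.0000 bits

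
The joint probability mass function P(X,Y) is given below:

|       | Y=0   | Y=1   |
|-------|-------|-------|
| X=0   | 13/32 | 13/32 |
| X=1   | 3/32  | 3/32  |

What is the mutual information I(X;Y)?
Marginal P(X) (row sums):
  P(X=0) = 13/32 + 13/32 = 13/16
  P(X=1) = 3/32 + 3/32 = 3/16
Marginal P(Y) (column sums):
  P(Y=0) = 13/32 + 3/32 = 1/2
  P(Y=1) = 13/32 + 3/32 = 1/2

H(X) = -[(13/16)·log₂(13/16) + (3/16)·log₂(3/16)]
  = 0.2434 + 0.4528
  = 0.6962 bits
H(Y) = -[(1/2)·log₂(1/2) + (1/2)·log₂(1/2)]
  = 0.5000 + 0.5000
  = 1.0000 bits
H(X,Y) = -[(13/32)·log₂(13/32) + (13/32)·log₂(13/32) + (3/32)·log₂(3/32) + (3/32)·log₂(3/32)]
  = 0.5279 + 0.5279 + 0.3202 + 0.3202
  = 1.6962 bits

I(X;Y) = H(X) + H(Y) - H(X,Y)
  = 0.6962 + 1.0000 - 1.6962
  = 0.0000 bits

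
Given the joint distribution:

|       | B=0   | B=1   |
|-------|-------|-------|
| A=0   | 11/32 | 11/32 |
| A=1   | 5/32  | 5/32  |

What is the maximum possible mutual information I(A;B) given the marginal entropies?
The upper bound on mutual information is I(A;B) ≤ min(H(A), H(B)).

Marginal P(A) (row sums):
  P(A=0) = 11/32 + 11/32 = 11/16
  P(A=1) = 5/32 + 5/32 = 5/16
Marginal P(B) (column sums):
  P(B=0) = 11/32 + 5/32 = 1/2
  P(B=1) = 11/32 + 5/32 = 1/2

H(A) = -[(11/16)·log₂(11/16) + (5/16)·log₂(5/16)]
  = 0.3716 + 0.5244
  = 0.8960 bits
H(B) = -[(1/2)·log₂(1/2) + (1/2)·log₂(1/2)]
  = 0.5000 + 0.5000
  = 1.0000 bits

Maximum possible I(A;B) = min(0.8960, 1.0000) = 0.8960 bits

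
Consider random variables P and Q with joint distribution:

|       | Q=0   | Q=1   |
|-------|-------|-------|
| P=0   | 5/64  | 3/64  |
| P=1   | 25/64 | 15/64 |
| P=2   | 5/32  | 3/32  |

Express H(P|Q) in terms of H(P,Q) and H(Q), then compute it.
H(P|Q) = H(P,Q) - H(Q)

Marginal P(Q) (column sums):
  P(Q=0) = 5/64 + 25/64 + 5/32 = 5/8
  P(Q=1) = 3/64 + 15/64 + 3/32 = 3/8

H(P,Q) = -[(5/64)·log₂(5/64) + (3/64)·log₂(3/64) + (25/64)·log₂(25/64) + (15/64)·log₂(15/64) + (5/32)·log₂(5/32) + (3/32)·log₂(3/32)]
  = 0.2873 + 0.2070 + 0.5297 + 0.4906 + 0.4184 + 0.3202
  = 2.2532 bits
H(Q) = -[(5/8)·log₂(5/8) + (3/8)·log₂(3/8)]
  = 0.4238 + 0.5306
  = 0.9544 bits

H(P|Q) = 2.2532 - 0.9544 = 1.2988 bits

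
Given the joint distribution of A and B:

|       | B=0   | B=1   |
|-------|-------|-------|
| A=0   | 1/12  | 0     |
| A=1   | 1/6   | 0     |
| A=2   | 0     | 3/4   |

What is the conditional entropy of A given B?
Marginal P(B) (column sums):
  P(B=0) = 1/12 + 1/6 + 0 = 1/4
  P(B=1) = 0 + 0 + 3/4 = 3/4

H(A|B) = -Σ P(A,B)·log₂ P(A|B), where P(A|B) = P(A,B) / P(B)
  (cells with P(A,B) = 0 contribute 0)
  (A=0,B=0): P(A|B) = (1/12)/(1/4) = 1/3;  -(1/12)·log₂(1/3) = 0.1321
  (A=1,B=0): P(A|B) = (1/6)/(1/4) = 2/3;  -(1/6)·log₂(2/3) = 0.0975
  (A=2,B=1): P(A|B) = (3/4)/(3/4) = 1;  -(3/4)·log₂(1) = 0.0000
H(A|B) = 0.1321 + 0.0975 + 0.0000
  = 0.2296 bits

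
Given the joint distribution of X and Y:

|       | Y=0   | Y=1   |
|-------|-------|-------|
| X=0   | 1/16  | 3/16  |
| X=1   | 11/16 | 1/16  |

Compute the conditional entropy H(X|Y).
Marginal P(Y) (column sums):
  P(Y=0) = 1/16 + 11/16 = 3/4
  P(Y=1) = 3/16 + 1/16 = 1/4

H(X|Y) = -Σ P(X,Y)·log₂ P(X|Y), where P(X|Y) = P(X,Y) / P(Y)
  (X=0,Y=0): P(X|Y) = (1/16)/(3/4) = 1/12;  -(1/16)·log₂(1/12) = 0.2241
  (X=0,Y=1): P(X|Y) = (3/16)/(1/4) = 3/4;  -(3/16)·log₂(3/4) = 0.0778
  (X=1,Y=0): P(X|Y) = (11/16)/(3/4) = 11/12;  -(11/16)·log₂(11/12) = 0.0863
  (X=1,Y=1): P(X|Y) = (1/16)/(1/4) = 1/4;  -(1/16)·log₂(1/4) = 0.1250
H(X|Y) = 0.2241 + 0.0778 + 0.0863 + 0.1250
  = 0.5132 bits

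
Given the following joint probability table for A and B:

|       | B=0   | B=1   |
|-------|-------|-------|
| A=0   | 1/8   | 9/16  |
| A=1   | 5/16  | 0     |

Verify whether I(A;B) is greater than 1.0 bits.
Marginal P(A) (row sums):
  P(A=0) = 1/8 + 9/16 = 11/16
  P(A=1) = 5/16 + 0 = 5/16
Marginal P(B) (column sums):
  P(B=0) = 1/8 + 5/16 = 7/16
  P(B=1) = 9/16 + 0 = 9/16

H(A) = -[(11/16)·log₂(11/16) + (5/16)·log₂(5/16)]
  = 0.3716 + 0.5244
  = 0.8960 bits
H(B) = -[(7/16)·log₂(7/16) + (9/16)·log₂(9/16)]
  = 0.5218 + 0.4669
  = 0.9887 bits
H(A,B) = -[(1/8)·log₂(1/8) + (9/16)·log₂(9/16) + (5/16)·log₂(5/16)]
  = 0.3750 + 0.4669 + 0.5244
  = 1.3663 bits

I(A;B) = H(A) + H(B) - H(A,B)
  = 0.8960 + 0.9887 - 1.3663
  = 0.5184 bits

No. I(A;B) = 0.5184 bits, which is ≤ 1.0 bits.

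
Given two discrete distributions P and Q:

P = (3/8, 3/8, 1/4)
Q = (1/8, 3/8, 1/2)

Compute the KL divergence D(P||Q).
D(P||Q) = Σ P(i) log₂(P(i)/Q(i))
  i=0: (3/8) × log₂((3/8)/(1/8)) = (3/8) × log₂(3) = 0.5944
  i=1: (3/8) × log₂((3/8)/(3/8)) = (3/8) × log₂(1) = 0.0000
  i=2: (1/4) × log₂((1/4)/(1/2)) = (1/4) × log₂(1/2) = -0.2500
D(P||Q) = 0.5944 + 0.0000 - 0.2500
  = 0.3444 bits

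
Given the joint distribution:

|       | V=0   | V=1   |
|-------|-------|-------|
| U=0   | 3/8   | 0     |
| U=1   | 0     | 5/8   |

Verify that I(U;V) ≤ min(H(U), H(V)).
Marginal P(U) (row sums):
  P(U=0) = 3/8 + 0 = 3/8
  P(U=1) = 0 + 5/8 = 5/8
Marginal P(V) (column sums):
  P(V=0) = 3/8 + 0 = 3/8
  P(V=1) = 0 + 5/8 = 5/8

H(U) = -[(3/8)·log₂(3/8) + (5/8)·log₂(5/8)]
  = 0.5306 + 0.4238
  = 0.9544 bits
H(V) = -[(3/8)·log₂(3/8) + (5/8)·log₂(5/8)]
  = 0.5306 + 0.4238
  = 0.9544 bits
H(U,V) = -[(3/8)·log₂(3/8) + (5/8)·log₂(5/8)]
  = 0.5306 + 0.4238
  = 0.9544 bits

I(U;V) = H(U) + H(V) - H(U,V)
  = 0.9544 + 0.9544 - 0.9544
  = 0.9544 bits

min(H(U), H(V)) = min(0.9544, 0.9544) = 0.9544 bits
Since 0.9544 ≤ 0.9544, the bound is satisfied ✓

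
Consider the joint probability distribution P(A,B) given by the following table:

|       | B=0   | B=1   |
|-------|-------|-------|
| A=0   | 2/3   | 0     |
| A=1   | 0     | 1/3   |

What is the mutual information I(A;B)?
Marginal P(A) (row sums):
  P(A=0) = 2/3 + 0 = 2/3
  P(A=1) = 0 + 1/3 = 1/3
Marginal P(B) (column sums):
  P(B=0) = 2/3 + 0 = 2/3
  P(B=1) = 0 + 1/3 = 1/3

H(A) = -[(2/3)·log₂(2/3) + (1/3)·log₂(1/3)]
  = 0.3900 + 0.5283
  = 0.9183 bits
H(B) = -[(2/3)·log₂(2/3) + (1/3)·log₂(1/3)]
  = 0.3900 + 0.5283
  = 0.9183 bits
H(A,B) = -[(2/3)·log₂(2/3) + (1/3)·log₂(1/3)]
  = 0.3900 + 0.5283
  = 0.9183 bits

I(A;B) = H(A) + H(B) - H(A,B)
  = 0.9183 + 0.9183 - 0.9183
  = 0.9183 bits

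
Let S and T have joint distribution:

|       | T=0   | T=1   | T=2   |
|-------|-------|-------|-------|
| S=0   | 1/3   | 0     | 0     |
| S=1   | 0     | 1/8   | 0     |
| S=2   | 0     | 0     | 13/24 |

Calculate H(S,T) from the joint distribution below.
H(S,T) = -Σ P(S,T) log₂ P(S,T), summed over the non-zero cells:
H(S,T) = -[(1/3)·log₂(1/3) + (1/8)·log₂(1/8) + (13/24)·log₂(13/24)]
  = 0.5283 + 0.3750 + 0.4791
  = 1.3824 bits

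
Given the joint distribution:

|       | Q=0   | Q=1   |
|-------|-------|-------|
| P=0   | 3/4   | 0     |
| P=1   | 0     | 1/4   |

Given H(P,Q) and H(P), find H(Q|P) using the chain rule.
From the chain rule: H(P,Q) = H(P) + H(Q|P)
Therefore: H(Q|P) = H(P,Q) - H(P)

H(P,Q) = -[(3/4)·log₂(3/4) + (1/4)·log₂(1/4)]
  = 0.3113 + 0.5000
  = 0.8113 bits
Marginal P(P) (row sums):
  P(P=0) = 3/4 + 0 = 3/4
  P(P=1) = 0 + 1/4 = 1/4
H(P) = -[(3/4)·log₂(3/4) + (1/4)·log₂(1/4)]
  = 0.3113 + 0.5000
  = 0.8113 bits

H(Q|P) = 0.8113 - 0.8113 = 0.0000 bits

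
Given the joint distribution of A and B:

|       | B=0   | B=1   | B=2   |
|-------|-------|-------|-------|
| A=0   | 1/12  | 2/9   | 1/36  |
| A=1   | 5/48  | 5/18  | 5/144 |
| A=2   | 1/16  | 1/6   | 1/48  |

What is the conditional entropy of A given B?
Marginal P(B) (column sums):
  P(B=0) = 1/12 + 5/48 + 1/16 = 1/4
  P(B=1) = 2/9 + 5/18 + 1/6 = 2/3
  P(B=2) = 1/36 + 5/144 + 1/48 = 1/12

H(A|B) = -Σ P(A,B)·log₂ P(A|B), where P(A|B) = P(A,B) / P(B)
  (A=0,B=0): P(A|B) = (1/12)/(1/4) = 1/3;  -(1/12)·log₂(1/3) = 0.1321
  (A=0,B=1): P(A|B) = (2/9)/(2/3) = 1/3;  -(2/9)·log₂(1/3) = 0.3522
  (A=0,B=2): P(A|B) = (1/36)/(1/12) = 1/3;  -(1/36)·log₂(1/3) = 0.0440
  (A=1,B=0): P(A|B) = (5/48)/(1/4) = 5/12;  -(5/48)·log₂(5/12) = 0.1316
  (A=1,B=1): P(A|B) = (5/18)/(2/3) = 5/12;  -(5/18)·log₂(5/12) = 0.3508
  (A=1,B=2): P(A|B) = (5/144)/(1/12) = 5/12;  -(5/144)·log₂(5/12) = 0.0439
  (A=2,B=0): P(A|B) = (1/16)/(1/4) = 1/4;  -(1/16)·log₂(1/4) = 0.1250
  (A=2,B=1): P(A|B) = (1/6)/(2/3) = 1/4;  -(1/6)·log₂(1/4) = 0.3333
  (A=2,B=2): P(A|B) = (1/48)/(1/12) = 1/4;  -(1/48)·log₂(1/4) = 0.0417
H(A|B) = 0.1321 + 0.3522 + 0.0440 + 0.1316 + 0.3508 + 0.0439 + 0.1250 + 0.3333 + 0.0417
  = 1.5546 bits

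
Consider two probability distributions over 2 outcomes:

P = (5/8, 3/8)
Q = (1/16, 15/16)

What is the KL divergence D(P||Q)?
D(P||Q) = Σ P(i) log₂(P(i)/Q(i))
  i=0: (5/8) × log₂((5/8)/(1/16)) = (5/8) × log₂(10) = 2.0762
  i=1: (3/8) × log₂((3/8)/(15/16)) = (3/8) × log₂(2/5) = -0.4957
D(P||Q) = 2.0762 - 0.4957
  = 1.5805 bits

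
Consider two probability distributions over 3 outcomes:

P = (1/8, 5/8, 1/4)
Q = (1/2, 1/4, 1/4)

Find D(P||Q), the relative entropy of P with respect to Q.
D(P||Q) = Σ P(i) log₂(P(i)/Q(i))
  i=0: (1/8) × log₂((1/8)/(1/2)) = (1/8) × log₂(1/4) = -0.2500
  i=1: (5/8) × log₂((5/8)/(1/4)) = (5/8) × log₂(5/2) = 0.8262
  i=2: (1/4) × log₂((1/4)/(1/4)) = (1/4) × log₂(1) = 0.0000
D(P||Q) = -0.2500 + 0.8262 + 0.0000
  = 0.5762 bits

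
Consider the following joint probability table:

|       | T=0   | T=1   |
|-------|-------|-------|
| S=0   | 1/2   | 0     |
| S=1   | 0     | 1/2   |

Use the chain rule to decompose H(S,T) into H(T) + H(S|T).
By the chain rule: H(S,T) = H(T) + H(S|T)

Marginal P(T) (column sums):
  P(T=0) = 1/2 + 0 = 1/2
  P(T=1) = 0 + 1/2 = 1/2
H(T) = -[(1/2)·log₂(1/2) + (1/2)·log₂(1/2)]
  = 0.5000 + 0.5000
  = 1.0000 bits
H(S|T) = -Σ P(S,T)·log₂ P(S|T), where P(S|T) = P(S,T) / P(T)
  (cells with P(S,T) = 0 contribute 0)
  (S=0,T=0): P(S|T) = (1/2)/(1/2) = 1;  -(1/2)·log₂(1) = 0.0000
  (S=1,T=1): P(S|T) = (1/2)/(1/2) = 1;  -(1/2)·log₂(1) = 0.0000
H(S|T) = 0.0000 + 0.0000
  = 0.0000 bits

H(S,T) = H(T) + H(S|T) = 1.0000 + 0.0000 = 1.0000 bits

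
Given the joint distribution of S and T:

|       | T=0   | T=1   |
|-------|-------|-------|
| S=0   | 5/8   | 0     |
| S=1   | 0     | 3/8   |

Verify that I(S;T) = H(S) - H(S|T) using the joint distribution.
Left side, from I(S;T) = H(S) + H(T) - H(S,T):
Marginal P(S) (row sums):
  P(S=0) = 5/8 + 0 = 5/8
  P(S=1) = 0 + 3/8 = 3/8
Marginal P(T) (column sums):
  P(T=0) = 5/8 + 0 = 5/8
  P(T=1) = 0 + 3/8 = 3/8

H(S) = -[(5/8)·log₂(5/8) + (3/8)·log₂(3/8)]
  = 0.4238 + 0.5306
  = 0.9544 bits
H(T) = -[(5/8)·log₂(5/8) + (3/8)·log₂(3/8)]
  = 0.4238 + 0.5306
  = 0.9544 bits
H(S,T) = -[(5/8)·log₂(5/8) + (3/8)·log₂(3/8)]
  = 0.4238 + 0.5306
  = 0.9544 bits

I(S;T) = H(S) + H(T) - H(S,T)
  = 0.9544 + 0.9544 - 0.9544
  = 0.9544 bits

Right side, with H(S|T) computed directly from the conditional probabilities:
H(S|T) = -Σ P(S,T)·log₂ P(S|T), where P(S|T) = P(S,T) / P(T)
  (cells with P(S,T) = 0 contribute 0)
  (S=0,T=0): P(S|T) = (5/8)/(5/8) = 1;  -(5/8)·log₂(1) = 0.0000
  (S=1,T=1): P(S|T) = (3/8)/(3/8) = 1;  -(3/8)·log₂(1) = 0.0000
H(S|T) = 0.0000 + 0.0000
  = 0.0000 bits
H(S) - H(S|T) = 0.9544 - 0.0000 = 0.9544 bits

Both sides equal 0.9544 bits, so I(S;T) = H(S) - H(S|T) ✓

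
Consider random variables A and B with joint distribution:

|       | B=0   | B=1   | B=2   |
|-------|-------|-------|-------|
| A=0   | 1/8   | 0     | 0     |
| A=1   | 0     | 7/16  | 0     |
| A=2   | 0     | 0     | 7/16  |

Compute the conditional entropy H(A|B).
Marginal P(B) (column sums):
  P(B=0) = 1/8 + 0 + 0 = 1/8
  P(B=1) = 0 + 7/16 + 0 = 7/16
  P(B=2) = 0 + 0 + 7/16 = 7/16

H(A|B) = -Σ P(A,B)·log₂ P(A|B), where P(A|B) = P(A,B) / P(B)
  (cells with P(A,B) = 0 contribute 0)
  (A=0,B=0): P(A|B) = (1/8)/(1/8) = 1;  -(1/8)·log₂(1) = 0.0000
  (A=1,B=1): P(A|B) = (7/16)/(7/16) = 1;  -(7/16)·log₂(1) = 0.0000
  (A=2,B=2): P(A|B) = (7/16)/(7/16) = 1;  -(7/16)·log₂(1) = 0.0000
H(A|B) = 0.0000 + 0.0000 + 0.0000
  = 0.0000 bits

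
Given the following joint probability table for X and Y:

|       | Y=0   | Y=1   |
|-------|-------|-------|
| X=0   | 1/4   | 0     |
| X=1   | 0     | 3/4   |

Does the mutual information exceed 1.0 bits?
Marginal P(X) (row sums):
  P(X=0) = 1/4 + 0 = 1/4
  P(X=1) = 0 + 3/4 = 3/4
Marginal P(Y) (column sums):
  P(Y=0) = 1/4 + 0 = 1/4
  P(Y=1) = 0 + 3/4 = 3/4

H(X) = -[(1/4)·log₂(1/4) + (3/4)·log₂(3/4)]
  = 0.5000 + 0.3113
  = 0.8113 bits
H(Y) = -[(1/4)·log₂(1/4) + (3/4)·log₂(3/4)]
  = 0.5000 + 0.3113
  = 0.8113 bits
H(X,Y) = -[(1/4)·log₂(1/4) + (3/4)·log₂(3/4)]
  = 0.5000 + 0.3113
  = 0.8113 bits

I(X;Y) = H(X) + H(Y) - H(X,Y)
  = 0.8113 + 0.8113 - 0.8113
  = 0.8113 bits

No. I(X;Y) = 0.8113 bits, which is ≤ 1.0 bits.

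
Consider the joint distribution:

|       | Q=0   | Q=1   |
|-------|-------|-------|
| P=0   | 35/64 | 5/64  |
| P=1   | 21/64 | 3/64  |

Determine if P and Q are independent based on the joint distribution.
Marginal P(P) (row sums):
  P(P=0) = 35/64 + 5/64 = 5/8
  P(P=1) = 21/64 + 3/64 = 3/8
Marginal P(Q) (column sums):
  P(Q=0) = 35/64 + 21/64 = 7/8
  P(Q=1) = 5/64 + 3/64 = 1/8

P and Q are independent iff P(P=i,Q=j) = P(P=i)·P(Q=j) for every cell.
  P(P=0)·P(Q=0) = 5/8 × 7/8 = 35/64 = P(P=0,Q=0) ✓
  P(P=0)·P(Q=1) = 5/8 × 1/8 = 5/64 = P(P=0,Q=1) ✓
  P(P=1)·P(Q=0) = 3/8 × 7/8 = 21/64 = P(P=1,Q=0) ✓
  P(P=1)·P(Q=1) = 3/8 × 1/8 = 3/64 = P(P=1,Q=1) ✓

Yes, P and Q are independent: every cell factors, so I(P;Q) = 0 bits.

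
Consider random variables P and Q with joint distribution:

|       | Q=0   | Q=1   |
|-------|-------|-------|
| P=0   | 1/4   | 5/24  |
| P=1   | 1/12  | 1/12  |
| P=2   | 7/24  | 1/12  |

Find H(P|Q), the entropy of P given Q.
Marginal P(Q) (column sums):
  P(Q=0) = 1/4 + 1/12 + 7/24 = 5/8
  P(Q=1) = 5/24 + 1/12 + 1/12 = 3/8

H(P|Q) = -Σ P(P,Q)·log₂ P(P|Q), where P(P|Q) = P(P,Q) / P(Q)
  (P=0,Q=0): P(P|Q) = (1/4)/(5/8) = 2/5;  -(1/4)·log₂(2/5) = 0.3305
  (P=0,Q=1): P(P|Q) = (5/24)/(3/8) = 5/9;  -(5/24)·log₂(5/9) = 0.1767
  (P=1,Q=0): P(P|Q) = (1/12)/(5/8) = 2/15;  -(1/12)·log₂(2/15) = 0.2422
  (P=1,Q=1): P(P|Q) = (1/12)/(3/8) = 2/9;  -(1/12)·log₂(2/9) = 0.1808
  (P=2,Q=0): P(P|Q) = (7/24)/(5/8) = 7/15;  -(7/24)·log₂(7/15) = 0.3207
  (P=2,Q=1): P(P|Q) = (1/12)/(3/8) = 2/9;  -(1/12)·log₂(2/9) = 0.1808
H(P|Q) = 0.3305 + 0.1767 + 0.2422 + 0.1808 + 0.3207 + 0.1808
  = 1.4317 bits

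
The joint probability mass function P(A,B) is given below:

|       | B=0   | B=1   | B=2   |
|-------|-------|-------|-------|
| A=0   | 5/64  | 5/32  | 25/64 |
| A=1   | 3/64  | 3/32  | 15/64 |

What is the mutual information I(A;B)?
Marginal P(A) (row sums):
  P(A=0) = 5/64 + 5/32 + 25/64 = 5/8
  P(A=1) = 3/64 + 3/32 + 15/64 = 3/8
Marginal P(B) (column sums):
  P(B=0) = 5/64 + 3/64 = 1/8
  P(B=1) = 5/32 + 3/32 = 1/4
  P(B=2) = 25/64 + 15/64 = 5/8

H(A) = -[(5/8)·log₂(5/8) + (3/8)·log₂(3/8)]
  = 0.4238 + 0.5306
  = 0.9544 bits
H(B) = -[(1/8)·log₂(1/8) + (1/4)·log₂(1/4) + (5/8)·log₂(5/8)]
  = 0.3750 + 0.5000 + 0.4238
  = 1.2988 bits
H(A,B) = -[(5/64)·log₂(5/64) + (5/32)·log₂(5/32) + (25/64)·log₂(25/64) + (3/64)·log₂(3/64) + (3/32)·log₂(3/32) + (15/64)·log₂(15/64)]
  = 0.2873 + 0.4184 + 0.5297 + 0.2070 + 0.3202 + 0.4906
  = 2.2532 bits

I(A;B) = H(A) + H(B) - H(A,B)
  = 0.9544 + 1.2988 - 2.2532
  = 0.0000 bits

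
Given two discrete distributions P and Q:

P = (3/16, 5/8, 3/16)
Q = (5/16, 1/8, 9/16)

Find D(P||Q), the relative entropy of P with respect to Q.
D(P||Q) = Σ P(i) log₂(P(i)/Q(i))
  i=0: (3/16) × log₂((3/16)/(5/16)) = (3/16) × log₂(3/5) = -0.1382
  i=1: (5/8) × log₂((5/8)/(1/8)) = (5/8) × log₂(5) = 1.4512
  i=2: (3/16) × log₂((3/16)/(9/16)) = (3/16) × log₂(1/3) = -0.2972
D(P||Q) = -0.1382 + 1.4512 - 0.2972
  = 1.0158 bits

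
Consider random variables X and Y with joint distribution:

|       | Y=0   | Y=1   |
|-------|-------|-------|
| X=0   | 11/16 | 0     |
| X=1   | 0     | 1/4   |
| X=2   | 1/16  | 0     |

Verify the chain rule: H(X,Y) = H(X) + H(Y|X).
Left side:
H(X,Y) = -[(11/16)·log₂(11/16) + (1/4)·log₂(1/4) + (1/16)·log₂(1/16)]
  = 0.3716 + 0.5000 + 0.2500
  = 1.1216 bits

Right side:
Marginal P(X) (row sums):
  P(X=0) = 11/16 + 0 = 11/16
  P(X=1) = 0 + 1/4 = 1/4
  P(X=2) = 1/16 + 0 = 1/16
H(X) = -[(11/16)·log₂(11/16) + (1/4)·log₂(1/4) + (1/16)·log₂(1/16)]
  = 0.3716 + 0.5000 + 0.2500
  = 1.1216 bits
H(Y|X) = -Σ P(X,Y)·log₂ P(Y|X), where P(Y|X) = P(X,Y) / P(X)
  (cells with P(X,Y) = 0 contribute 0)
  (X=0,Y=0): P(Y|X) = (11/16)/(11/16) = 1;  -(11/16)·log₂(1) = 0.0000
  (X=1,Y=1): P(Y|X) = (1/4)/(1/4) = 1;  -(1/4)·log₂(1) = 0.0000
  (X=2,Y=0): P(Y|X) = (1/16)/(1/16) = 1;  -(1/16)·log₂(1) = 0.0000
H(Y|X) = 0.0000 + 0.0000 + 0.0000
  = 0.0000 bits
H(X) + H(Y|X) = 1.1216 + 0.0000 = 1.1216 bits

Both sides equal 1.1216 bits, so the chain rule holds ✓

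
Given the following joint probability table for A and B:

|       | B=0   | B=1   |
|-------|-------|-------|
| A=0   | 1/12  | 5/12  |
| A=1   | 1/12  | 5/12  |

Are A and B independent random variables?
Marginal P(A) (row sums):
  P(A=0) = 1/12 + 5/12 = 1/2
  P(A=1) = 1/12 + 5/12 = 1/2
Marginal P(B) (column sums):
  P(B=0) = 1/12 + 1/12 = 1/6
  P(B=1) = 5/12 + 5/12 = 5/6

A and B are independent iff P(A=i,B=j) = P(A=i)·P(B=j) for every cell.
  P(A=0)·P(B=0) = 1/2 × 1/6 = 1/12 = P(A=0,B=0) ✓
  P(A=0)·P(B=1) = 1/2 × 5/6 = 5/12 = P(A=0,B=1) ✓
  P(A=1)·P(B=0) = 1/2 × 1/6 = 1/12 = P(A=1,B=0) ✓
  P(A=1)·P(B=1) = 1/2 × 5/6 = 5/12 = P(A=1,B=1) ✓

Yes, A and B are independent: every cell factors, so I(A;B) = 0 bits.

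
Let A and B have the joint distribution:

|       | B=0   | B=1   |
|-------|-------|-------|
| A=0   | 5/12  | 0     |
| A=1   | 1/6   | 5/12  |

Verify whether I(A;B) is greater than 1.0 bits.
Marginal P(A) (row sums):
  P(A=0) = 5/12 + 0 = 5/12
  P(A=1) = 1/6 + 5/12 = 7/12
Marginal P(B) (column sums):
  P(B=0) = 5/12 + 1/6 = 7/12
  P(B=1) = 0 + 5/12 = 5/12

H(A) = -[(5/12)·log₂(5/12) + (7/12)·log₂(7/12)]
  = 0.5263 + 0.4536
  = 0.9799 bits
H(B) = -[(7/12)·log₂(7/12) + (5/12)·log₂(5/12)]
  = 0.4536 + 0.5263
  = 0.9799 bits
H(A,B) = -[(5/12)·log₂(5/12) + (1/6)·log₂(1/6) + (5/12)·log₂(5/12)]
  = 0.5263 + 0.4308 + 0.5263
  = 1.4834 bits

I(A;B) = H(A) + H(B) - H(A,B)
  = 0.9799 + 0.9799 - 1.4834
  = 0.4764 bits

No. I(A;B) = 0.4764 bits, which is ≤ 1.0 bits.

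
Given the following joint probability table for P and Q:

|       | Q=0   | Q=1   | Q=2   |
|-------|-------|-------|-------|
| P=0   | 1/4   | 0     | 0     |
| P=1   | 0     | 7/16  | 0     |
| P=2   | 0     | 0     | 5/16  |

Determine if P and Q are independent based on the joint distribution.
Marginal P(P) (row sums):
  P(P=0) = 1/4 + 0 + 0 = 1/4
  P(P=1) = 0 + 7/16 + 0 = 7/16
  P(P=2) = 0 + 0 + 5/16 = 5/16
Marginal P(Q) (column sums):
  P(Q=0) = 1/4 + 0 + 0 = 1/4
  P(Q=1) = 0 + 7/16 + 0 = 7/16
  P(Q=2) = 0 + 0 + 5/16 = 5/16

P and Q are independent iff P(P=i,Q=j) = P(P=i)·P(Q=j) for every cell.
  P(P=0)·P(Q=0) = 1/4 × 1/4 = 1/16, but P(P=0,Q=0) = 1/4 ✗

No, P and Q are not independent. Quantitatively, I(P;Q) > 0:

H(P) = -[(1/4)·log₂(1/4) + (7/16)·log₂(7/16) + (5/16)·log₂(5/16)]
  = 0.5000 + 0.5218 + 0.5244
  = 1.5462 bits
H(Q) = -[(1/4)·log₂(1/4) + (7/16)·log₂(7/16) + (5/16)·log₂(5/16)]
  = 0.5000 + 0.5218 + 0.5244
  = 1.5462 bits
H(P,Q) = -[(1/4)·log₂(1/4) + (7/16)·log₂(7/16) + (5/16)·log₂(5/16)]
  = 0.5000 + 0.5218 + 0.5244
  = 1.5462 bits
I(P;Q) = H(P) + H(Q) - H(P,Q) = 1.5462 + 1.5462 - 1.5462 = 1.5462 bits > 0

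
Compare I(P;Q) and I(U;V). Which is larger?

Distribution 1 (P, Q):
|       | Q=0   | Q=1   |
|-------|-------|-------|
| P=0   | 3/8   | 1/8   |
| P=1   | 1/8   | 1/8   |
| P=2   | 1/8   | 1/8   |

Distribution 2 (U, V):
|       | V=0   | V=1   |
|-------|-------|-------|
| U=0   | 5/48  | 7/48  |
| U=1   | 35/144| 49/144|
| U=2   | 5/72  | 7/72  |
Distribution 1 (P, Q):
Marginal P(P) (row sums):
  P(P=0) = 3/8 + 1/8 = 1/2
  P(P=1) = 1/8 + 1/8 = 1/4
  P(P=2) = 1/8 + 1/8 = 1/4
Marginal P(Q) (column sums):
  P(Q=0) = 3/8 + 1/8 + 1/8 = 5/8
  P(Q=1) = 1/8 + 1/8 + 1/8 = 3/8

H(P) = -[(1/2)·log₂(1/2) + (1/4)·log₂(1/4) + (1/4)·log₂(1/4)]
  = 0.5000 + 0.5000 + 0.5000
  = 1.5000 bits
H(Q) = -[(5/8)·log₂(5/8) + (3/8)·log₂(3/8)]
  = 0.4238 + 0.5306
  = 0.9544 bits
H(P,Q) = -[(3/8)·log₂(3/8) + (1/8)·log₂(1/8) + (1/8)·log₂(1/8) + (1/8)·log₂(1/8) + (1/8)·log₂(1/8) + (1/8)·log₂(1/8)]
  = 0.5306 + 0.3750 + 0.3750 + 0.3750 + 0.3750 + 0.3750
  = 2.4056 bits

I(P;Q) = H(P) + H(Q) - H(P,Q)
  = 1.5000 + 0.9544 - 2.4056
  = 0.0488 bits

Distribution 2 (U, V):
Marginal P(U) (row sums):
  P(U=0) = 5/48 + 7/48 = 1/4
  P(U=1) = 35/144 + 49/144 = 7/12
  P(U=2) = 5/72 + 7/72 = 1/6
Marginal P(V) (column sums):
  P(V=0) = 5/48 + 35/144 + 5/72 = 5/12
  P(V=1) = 7/48 + 49/144 + 7/72 = 7/12

H(U) = -[(1/4)·log₂(1/4) + (7/12)·log₂(7/12) + (1/6)·log₂(1/6)]
  = 0.5000 + 0.4536 + 0.4308
  = 1.3844 bits
H(V) = -[(5/12)·log₂(5/12) + (7/12)·log₂(7/12)]
  = 0.5263 + 0.4536
  = 0.9799 bits
H(U,V) = -[(5/48)·log₂(5/48) + (7/48)·log₂(7/48) + (35/144)·log₂(35/144) + (49/144)·log₂(49/144) + (5/72)·log₂(5/72) + (7/72)·log₂(7/72)]
  = 0.3399 + 0.4051 + 0.4960 + 0.5292 + 0.2672 + 0.3269
  = 2.3643 bits

I(U;V) = H(U) + H(V) - H(U,V)
  = 1.3844 + 0.9799 - 2.3643
  = 0.0000 bits

I(P;Q) = 0.0488 bits > I(U;V) = 0.0000 bits, so (P, Q) has the higher mutual information (stronger dependence).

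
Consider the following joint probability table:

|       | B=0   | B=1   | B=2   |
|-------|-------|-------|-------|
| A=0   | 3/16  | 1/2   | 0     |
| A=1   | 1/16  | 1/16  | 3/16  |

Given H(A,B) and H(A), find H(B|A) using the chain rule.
From the chain rule: H(A,B) = H(A) + H(B|A)
Therefore: H(B|A) = H(A,B) - H(A)

H(A,B) = -[(3/16)·log₂(3/16) + (1/2)·log₂(1/2) + (1/16)·log₂(1/16) + (1/16)·log₂(1/16) + (3/16)·log₂(3/16)]
  = 0.4528 + 0.5000 + 0.2500 + 0.2500 + 0.4528
  = 1.9056 bits
Marginal P(A) (row sums):
  P(A=0) = 3/16 + 1/2 + 0 = 11/16
  P(A=1) = 1/16 + 1/16 + 3/16 = 5/16
H(A) = -[(11/16)·log₂(11/16) + (5/16)·log₂(5/16)]
  = 0.3716 + 0.5244
  = 0.8960 bits

H(B|A) = 1.9056 - 0.8960 = 1.0096 bits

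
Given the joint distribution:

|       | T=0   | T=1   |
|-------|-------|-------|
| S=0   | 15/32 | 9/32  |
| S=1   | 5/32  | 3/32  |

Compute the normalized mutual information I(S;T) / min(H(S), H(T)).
Marginal P(S) (row sums):
  P(S=0) = 15/32 + 9/32 = 3/4
  P(S=1) = 5/32 + 3/32 = 1/4
Marginal P(T) (column sums):
  P(T=0) = 15/32 + 5/32 = 5/8
  P(T=1) = 9/32 + 3/32 = 3/8

H(S) = -[(3/4)·log₂(3/4) + (1/4)·log₂(1/4)]
  = 0.3113 + 0.5000
  = 0.8113 bits
H(T) = -[(5/8)·log₂(5/8) + (3/8)·log₂(3/8)]
  = 0.4238 + 0.5306
  = 0.9544 bits
H(S,T) = -[(15/32)·log₂(15/32) + (9/32)·log₂(9/32) + (5/32)·log₂(5/32) + (3/32)·log₂(3/32)]
  = 0.5124 + 0.5147 + 0.4184 + 0.3202
  = 1.7657 bits

I(S;T) = H(S) + H(T) - H(S,T)
  = 0.8113 + 0.9544 - 1.7657
  = 0.0000 bits

min(H(S), H(T)) = min(0.8113, 0.9544) = 0.8113 bits
Normalized MI = 0.0000 / 0.8113 = 0.0000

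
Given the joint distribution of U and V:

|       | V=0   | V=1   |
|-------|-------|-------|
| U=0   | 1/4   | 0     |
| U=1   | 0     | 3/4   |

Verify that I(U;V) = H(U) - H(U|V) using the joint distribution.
Left side, from I(U;V) = H(U) + H(V) - H(U,V):
Marginal P(U) (row sums):
  P(U=0) = 1/4 + 0 = 1/4
  P(U=1) = 0 + 3/4 = 3/4
Marginal P(V) (column sums):
  P(V=0) = 1/4 + 0 = 1/4
  P(V=1) = 0 + 3/4 = 3/4

H(U) = -[(1/4)·log₂(1/4) + (3/4)·log₂(3/4)]
  = 0.5000 + 0.3113
  = 0.8113 bits
H(V) = -[(1/4)·log₂(1/4) + (3/4)·log₂(3/4)]
  = 0.5000 + 0.3113
  = 0.8113 bits
H(U,V) = -[(1/4)·log₂(1/4) + (3/4)·log₂(3/4)]
  = 0.5000 + 0.3113
  = 0.8113 bits

I(U;V) = H(U) + H(V) - H(U,V)
  = 0.8113 + 0.8113 - 0.8113
  = 0.8113 bits

Right side, with H(U|V) computed directly from the conditional probabilities:
H(U|V) = -Σ P(U,V)·log₂ P(U|V), where P(U|V) = P(U,V) / P(V)
  (cells with P(U,V) = 0 contribute 0)
  (U=0,V=0): P(U|V) = (1/4)/(1/4) = 1;  -(1/4)·log₂(1) = 0.0000
  (U=1,V=1): P(U|V) = (3/4)/(3/4) = 1;  -(3/4)·log₂(1) = 0.0000
H(U|V) = 0.0000 + 0.0000
  = 0.0000 bits
H(U) - H(U|V) = 0.8113 - 0.0000 = 0.8113 bits

Both sides equal 0.8113 bits, so I(U;V) = H(U) - H(U|V) ✓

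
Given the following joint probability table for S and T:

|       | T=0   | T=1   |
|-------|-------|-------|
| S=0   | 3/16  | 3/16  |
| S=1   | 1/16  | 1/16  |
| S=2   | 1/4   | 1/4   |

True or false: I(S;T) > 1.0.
Marginal P(S) (row sums):
  P(S=0) = 3/16 + 3/16 = 3/8
  P(S=1) = 1/16 + 1/16 = 1/8
  P(S=2) = 1/4 + 1/4 = 1/2
Marginal P(T) (column sums):
  P(T=0) = 3/16 + 1/16 + 1/4 = 1/2
  P(T=1) = 3/16 + 1/16 + 1/4 = 1/2

H(S) = -[(3/8)·log₂(3/8) + (1/8)·log₂(1/8) + (1/2)·log₂(1/2)]
  = 0.5306 + 0.3750 + 0.5000
  = 1.4056 bits
H(T) = -[(1/2)·log₂(1/2) + (1/2)·log₂(1/2)]
  = 0.5000 + 0.5000
  = 1.0000 bits
H(S,T) = -[(3/16)·log₂(3/16) + (3/16)·log₂(3/16) + (1/16)·log₂(1/16) + (1/16)·log₂(1/16) + (1/4)·log₂(1/4) + (1/4)·log₂(1/4)]
  = 0.4528 + 0.4528 + 0.2500 + 0.2500 + 0.5000 + 0.5000
  = 2.4056 bits

I(S;T) = H(S) + H(T) - H(S,T)
  = 1.4056 + 1.0000 - 2.4056
  = 0.0000 bits

False. I(S;T) = 0.0000 bits, which is ≤ 1.0 bits.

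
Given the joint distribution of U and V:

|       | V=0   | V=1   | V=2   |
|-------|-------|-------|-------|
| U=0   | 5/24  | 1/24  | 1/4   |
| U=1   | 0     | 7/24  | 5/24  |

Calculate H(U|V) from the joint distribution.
Marginal P(V) (column sums):
  P(V=0) = 5/24 + 0 = 5/24
  P(V=1) = 1/24 + 7/24 = 1/3
  P(V=2) = 1/4 + 5/24 = 11/24

H(U|V) = -Σ P(U,V)·log₂ P(U|V), where P(U|V) = P(U,V) / P(V)
  (cells with P(U,V) = 0 contribute 0)
  (U=0,V=0): P(U|V) = (5/24)/(5/24) = 1;  -(5/24)·log₂(1) = 0.0000
  (U=0,V=1): P(U|V) = (1/24)/(1/3) = 1/8;  -(1/24)·log₂(1/8) = 0.1250
  (U=0,V=2): P(U|V) = (1/4)/(11/24) = 6/11;  -(1/4)·log₂(6/11) = 0.2186
  (U=1,V=1): P(U|V) = (7/24)/(1/3) = 7/8;  -(7/24)·log₂(7/8) = 0.0562
  (U=1,V=2): P(U|V) = (5/24)/(11/24) = 5/11;  -(5/24)·log₂(5/11) = 0.2370
H(U|V) = 0.0000 + 0.1250 + 0.2186 + 0.0562 + 0.2370
  = 0.6368 bits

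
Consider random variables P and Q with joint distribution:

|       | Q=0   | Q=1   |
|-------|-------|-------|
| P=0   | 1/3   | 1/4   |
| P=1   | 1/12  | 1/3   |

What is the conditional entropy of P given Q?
Marginal P(Q) (column sums):
  P(Q=0) = 1/3 + 1/12 = 5/12
  P(Q=1) = 1/4 + 1/3 = 7/12

H(P|Q) = -Σ P(P,Q)·log₂ P(P|Q), where P(P|Q) = P(P,Q) / P(Q)
  (P=0,Q=0): P(P|Q) = (1/3)/(5/12) = 4/5;  -(1/3)·log₂(4/5) = 0.1073
  (P=0,Q=1): P(P|Q) = (1/4)/(7/12) = 3/7;  -(1/4)·log₂(3/7) = 0.3056
  (P=1,Q=0): P(P|Q) = (1/12)/(5/12) = 1/5;  -(1/12)·log₂(1/5) = 0.1935
  (P=1,Q=1): P(P|Q) = (1/3)/(7/12) = 4/7;  -(1/3)·log₂(4/7) = 0.2691
H(P|Q) = 0.1073 + 0.3056 + 0.1935 + 0.2691
  = 0.8755 bits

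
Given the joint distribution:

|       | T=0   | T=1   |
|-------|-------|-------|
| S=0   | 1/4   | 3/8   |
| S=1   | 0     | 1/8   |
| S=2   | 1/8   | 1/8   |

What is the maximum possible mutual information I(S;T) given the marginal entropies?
The upper bound on mutual information is I(S;T) ≤ min(H(S), H(T)).

Marginal P(S) (row sums):
  P(S=0) = 1/4 + 3/8 = 5/8
  P(S=1) = 0 + 1/8 = 1/8
  P(S=2) = 1/8 + 1/8 = 1/4
Marginal P(T) (column sums):
  P(T=0) = 1/4 + 0 + 1/8 = 3/8
  P(T=1) = 3/8 + 1/8 + 1/8 = 5/8

H(S) = -[(5/8)·log₂(5/8) + (1/8)·log₂(1/8) + (1/4)·log₂(1/4)]
  = 0.4238 + 0.3750 + 0.5000
  = 1.2988 bits
H(T) = -[(3/8)·log₂(3/8) + (5/8)·log₂(5/8)]
  = 0.5306 + 0.4238
  = 0.9544 bits

Maximum possible I(S;T) = min(1.2988, 0.9544) = 0.9544 bits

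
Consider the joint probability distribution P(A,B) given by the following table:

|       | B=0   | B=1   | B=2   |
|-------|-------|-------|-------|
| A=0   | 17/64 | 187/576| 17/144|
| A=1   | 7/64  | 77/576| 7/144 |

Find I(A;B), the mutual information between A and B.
Marginal P(A) (row sums):
  P(A=0) = 17/64 + 187/576 + 17/144 = 17/24
  P(A=1) = 7/64 + 77/576 + 7/144 = 7/24
Marginal P(B) (column sums):
  P(B=0) = 17/64 + 7/64 = 3/8
  P(B=1) = 187/576 + 77/576 = 11/24
  P(B=2) = 17/144 + 7/144 = 1/6

H(A) = -[(17/24)·log₂(17/24) + (7/24)·log₂(7/24)]
  = 0.3524 + 0.5185
  = 0.8709 bits
H(B) = -[(3/8)·log₂(3/8) + (11/24)·log₂(11/24) + (1/6)·log₂(1/6)]
  = 0.5306 + 0.5159 + 0.4308
  = 1.4773 bits
H(A,B) = -[(17/64)·log₂(17/64) + (187/576)·log₂(187/576) + (17/144)·log₂(17/144) + (7/64)·log₂(7/64) + (77/576)·log₂(77/576) + (7/144)·log₂(7/144)]
  = 0.5080 + 0.5269 + 0.3639 + 0.3492 + 0.3881 + 0.2121
  = 2.3482 bits

I(A;B) = H(A) + H(B) - H(A,B)
  = 0.8709 + 1.4773 - 2.3482
  = 0.0000 bits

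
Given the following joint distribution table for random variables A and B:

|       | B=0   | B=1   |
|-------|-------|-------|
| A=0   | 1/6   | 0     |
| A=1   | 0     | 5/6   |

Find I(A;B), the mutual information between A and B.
Marginal P(A) (row sums):
  P(A=0) = 1/6 + 0 = 1/6
  P(A=1) = 0 + 5/6 = 5/6
Marginal P(B) (column sums):
  P(B=0) = 1/6 + 0 = 1/6
  P(B=1) = 0 + 5/6 = 5/6

H(A) = -[(1/6)·log₂(1/6) + (5/6)·log₂(5/6)]
  = 0.4308 + 0.2192
  = 0.6500 bits
H(B) = -[(1/6)·log₂(1/6) + (5/6)·log₂(5/6)]
  = 0.4308 + 0.2192
  = 0.6500 bits
H(A,B) = -[(1/6)·log₂(1/6) + (5/6)·log₂(5/6)]
  = 0.4308 + 0.2192
  = 0.6500 bits

I(A;B) = H(A) + H(B) - H(A,B)
  = 0.6500 + 0.6500 - 0.6500
  = 0.6500 bits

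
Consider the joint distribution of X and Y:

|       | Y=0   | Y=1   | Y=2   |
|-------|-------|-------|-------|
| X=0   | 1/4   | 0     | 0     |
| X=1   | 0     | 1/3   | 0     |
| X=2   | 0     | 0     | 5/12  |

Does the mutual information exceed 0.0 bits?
Marginal P(X) (row sums):
  P(X=0) = 1/4 + 0 + 0 = 1/4
  P(X=1) = 0 + 1/3 + 0 = 1/3
  P(X=2) = 0 + 0 + 5/12 = 5/12
Marginal P(Y) (column sums):
  P(Y=0) = 1/4 + 0 + 0 = 1/4
  P(Y=1) = 0 + 1/3 + 0 = 1/3
  P(Y=2) = 0 + 0 + 5/12 = 5/12

H(X) = -[(1/4)·log₂(1/4) + (1/3)·log₂(1/3) + (5/12)·log₂(5/12)]
  = 0.5000 + 0.5283 + 0.5263
  = 1.5546 bits
H(Y) = -[(1/4)·log₂(1/4) + (1/3)·log₂(1/3) + (5/12)·log₂(5/12)]
  = 0.5000 + 0.5283 + 0.5263
  = 1.5546 bits
H(X,Y) = -[(1/4)·log₂(1/4) + (1/3)·log₂(1/3) + (5/12)·log₂(5/12)]
  = 0.5000 + 0.5283 + 0.5263
  = 1.5546 bits

I(X;Y) = H(X) + H(Y) - H(X,Y)
  = 1.5546 + 1.5546 - 1.5546
  = 1.5546 bits

Yes. I(X;Y) = 1.5546 bits, which is > 0.0 bits.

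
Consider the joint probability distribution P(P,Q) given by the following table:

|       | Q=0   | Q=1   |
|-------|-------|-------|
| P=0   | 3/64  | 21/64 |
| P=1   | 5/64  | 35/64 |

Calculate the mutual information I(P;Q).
Marginal P(P) (row sums):
  P(P=0) = 3/64 + 21/64 = 3/8
  P(P=1) = 5/64 + 35/64 = 5/8
Marginal P(Q) (column sums):
  P(Q=0) = 3/64 + 5/64 = 1/8
  P(Q=1) = 21/64 + 35/64 = 7/8

H(P) = -[(3/8)·log₂(3/8) + (5/8)·log₂(5/8)]
  = 0.5306 + 0.4238
  = 0.9544 bits
H(Q) = -[(1/8)·log₂(1/8) + (7/8)·log₂(7/8)]
  = 0.3750 + 0.1686
  = 0.5436 bits
H(P,Q) = -[(3/64)·log₂(3/64) + (21/64)·log₂(21/64) + (5/64)·log₂(5/64) + (35/64)·log₂(35/64)]
  = 0.2070 + 0.5275 + 0.2873 + 0.4762
  = 1.4980 bits

I(P;Q) = H(P) + H(Q) - H(P,Q)
  = 0.9544 + 0.5436 - 1.4980
  = 0.0000 bits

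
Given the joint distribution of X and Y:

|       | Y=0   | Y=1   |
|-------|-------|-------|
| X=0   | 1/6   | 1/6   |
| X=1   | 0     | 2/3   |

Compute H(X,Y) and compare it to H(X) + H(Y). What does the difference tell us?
Marginal P(X) (row sums):
  P(X=0) = 1/6 + 1/6 = 1/3
  P(X=1) = 0 + 2/3 = 2/3
Marginal P(Y) (column sums):
  P(Y=0) = 1/6 + 0 = 1/6
  P(Y=1) = 1/6 + 2/3 = 5/6

H(X,Y) = -[(1/6)·log₂(1/6) + (1/6)·log₂(1/6) + (2/3)·log₂(2/3)]
  = 0.4308 + 0.4308 + 0.3900
  = 1.2516 bits
H(X) = -[(1/3)·log₂(1/3) + (2/3)·log₂(2/3)]
  = 0.5283 + 0.3900
  = 0.9183 bits
H(Y) = -[(1/6)·log₂(1/6) + (5/6)·log₂(5/6)]
  = 0.4308 + 0.2192
  = 0.6500 bits

H(X) + H(Y) = 0.9183 + 0.6500 = 1.5683 bits
Difference: H(X) + H(Y) - H(X,Y) = 1.5683 - 1.2516 = 0.3167 bits = I(X;Y)

The difference is the mutual information; it is positive here, so X and Y are dependent (knowing one reduces uncertainty about the other by 0.3167 bits).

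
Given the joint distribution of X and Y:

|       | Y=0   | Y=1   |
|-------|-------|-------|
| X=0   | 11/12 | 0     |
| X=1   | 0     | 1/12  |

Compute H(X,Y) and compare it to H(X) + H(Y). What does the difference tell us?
Marginal P(X) (row sums):
  P(X=0) = 11/12 + 0 = 11/12
  P(X=1) = 0 + 1/12 = 1/12
Marginal P(Y) (column sums):
  P(Y=0) = 11/12 + 0 = 11/12
  P(Y=1) = 0 + 1/12 = 1/12

H(X,Y) = -[(11/12)·log₂(11/12) + (1/12)·log₂(1/12)]
  = 0.1151 + 0.2987
  = 0.4138 bits
H(X) = -[(11/12)·log₂(11/12) + (1/12)·log₂(1/12)]
  = 0.1151 + 0.2987
  = 0.4138 bits
H(Y) = -[(11/12)·log₂(11/12) + (1/12)·log₂(1/12)]
  = 0.1151 + 0.2987
  = 0.4138 bits

H(X) + H(Y) = 0.4138 + 0.4138 = 0.8276 bits
Difference: H(X) + H(Y) - H(X,Y) = 0.8276 - 0.4138 = 0.4138 bits = I(X;Y)

The difference is the mutual information; it is positive here, so X and Y are dependent (knowing one reduces uncertainty about the other by 0.4138 bits).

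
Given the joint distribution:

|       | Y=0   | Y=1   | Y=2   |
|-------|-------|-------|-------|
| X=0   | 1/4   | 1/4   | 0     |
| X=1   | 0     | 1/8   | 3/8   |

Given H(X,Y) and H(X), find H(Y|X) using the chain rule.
From the chain rule: H(X,Y) = H(X) + H(Y|X)
Therefore: H(Y|X) = H(X,Y) - H(X)

H(X,Y) = -[(1/4)·log₂(1/4) + (1/4)·log₂(1/4) + (1/8)·log₂(1/8) + (3/8)·log₂(3/8)]
  = 0.5000 + 0.5000 + 0.3750 + 0.5306
  = 1.9056 bits
Marginal P(X) (row sums):
  P(X=0) = 1/4 + 1/4 + 0 = 1/2
  P(X=1) = 0 + 1/8 + 3/8 = 1/2
H(X) = -[(1/2)·log₂(1/2) + (1/2)·log₂(1/2)]
  = 0.5000 + 0.5000
  = 1.0000 bits

H(Y|X) = 1.9056 - 1.0000 = 0.9056 bits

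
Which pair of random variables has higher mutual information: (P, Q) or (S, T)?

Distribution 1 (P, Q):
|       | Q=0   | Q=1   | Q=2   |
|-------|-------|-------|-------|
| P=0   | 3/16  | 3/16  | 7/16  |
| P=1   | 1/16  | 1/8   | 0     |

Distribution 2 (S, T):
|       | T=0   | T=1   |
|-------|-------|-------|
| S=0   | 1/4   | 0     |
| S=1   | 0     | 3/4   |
Distribution 1 (P, Q):
Marginal P(P) (row sums):
  P(P=0) = 3/16 + 3/16 + 7/16 = 13/16
  P(P=1) = 1/16 + 1/8 + 0 = 3/16
Marginal P(Q) (column sums):
  P(Q=0) = 3/16 + 1/16 = 1/4
  P(Q=1) = 3/16 + 1/8 = 5/16
  P(Q=2) = 7/16 + 0 = 7/16

H(P) = -[(13/16)·log₂(13/16) + (3/16)·log₂(3/16)]
  = 0.2434 + 0.4528
  = 0.6962 bits
H(Q) = -[(1/4)·log₂(1/4) + (5/16)·log₂(5/16) + (7/16)·log₂(7/16)]
  = 0.5000 + 0.5244 + 0.5218
  = 1.5462 bits
H(P,Q) = -[(3/16)·log₂(3/16) + (3/16)·log₂(3/16) + (7/16)·log₂(7/16) + (1/16)·log₂(1/16) + (1/8)·log₂(1/8)]
  = 0.4528 + 0.4528 + 0.5218 + 0.2500 + 0.3750
  = 2.0524 bits

I(P;Q) = H(P) + H(Q) - H(P,Q)
  = 0.6962 + 1.5462 - 2.0524
  = 0.1900 bits

Distribution 2 (S, T):
Marginal P(S) (row sums):
  P(S=0) = 1/4 + 0 = 1/4
  P(S=1) = 0 + 3/4 = 3/4
Marginal P(T) (column sums):
  P(T=0) = 1/4 + 0 = 1/4
  P(T=1) = 0 + 3/4 = 3/4

H(S) = -[(1/4)·log₂(1/4) + (3/4)·log₂(3/4)]
  = 0.5000 + 0.3113
  = 0.8113 bits
H(T) = -[(1/4)·log₂(1/4) + (3/4)·log₂(3/4)]
  = 0.5000 + 0.3113
  = 0.8113 bits
H(S,T) = -[(1/4)·log₂(1/4) + (3/4)·log₂(3/4)]
  = 0.5000 + 0.3113
  = 0.8113 bits

I(S;T) = H(S) + H(T) - H(S,T)
  = 0.8113 + 0.8113 - 0.8113
  = 0.8113 bits

I(S;T) = 0.8113 bits > I(P;Q) = 0.1900 bits, so (S, T) has the higher mutual information (stronger dependence).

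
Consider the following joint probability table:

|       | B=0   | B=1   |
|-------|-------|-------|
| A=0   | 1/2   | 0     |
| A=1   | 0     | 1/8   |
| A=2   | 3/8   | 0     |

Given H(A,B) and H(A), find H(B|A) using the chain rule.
From the chain rule: H(A,B) = H(A) + H(B|A)
Therefore: H(B|A) = H(A,B) - H(A)

H(A,B) = -[(1/2)·log₂(1/2) + (1/8)·log₂(1/8) + (3/8)·log₂(3/8)]
  = 0.5000 + 0.3750 + 0.5306
  = 1.4056 bits
Marginal P(A) (row sums):
  P(A=0) = 1/2 + 0 = 1/2
  P(A=1) = 0 + 1/8 = 1/8
  P(A=2) = 3/8 + 0 = 3/8
H(A) = -[(1/2)·log₂(1/2) + (1/8)·log₂(1/8) + (3/8)·log₂(3/8)]
  = 0.5000 + 0.3750 + 0.5306
  = 1.4056 bits

H(B|A) = 1.4056 - 1.4056 = 0.0000 bits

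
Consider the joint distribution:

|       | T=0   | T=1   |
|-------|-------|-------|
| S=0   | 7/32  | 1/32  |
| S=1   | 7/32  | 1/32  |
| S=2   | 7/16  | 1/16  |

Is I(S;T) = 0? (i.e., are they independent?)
Marginal P(S) (row sums):
  P(S=0) = 7/32 + 1/32 = 1/4
  P(S=1) = 7/32 + 1/32 = 1/4
  P(S=2) = 7/16 + 1/16 = 1/2
Marginal P(T) (column sums):
  P(T=0) = 7/32 + 7/32 + 7/16 = 7/8
  P(T=1) = 1/32 + 1/32 + 1/16 = 1/8

S and T are independent iff P(S=i,T=j) = P(S=i)·P(T=j) for every cell.
  P(S=0)·P(T=0) = 1/4 × 7/8 = 7/32 = P(S=0,T=0) ✓
  P(S=0)·P(T=1) = 1/4 × 1/8 = 1/32 = P(S=0,T=1) ✓
  P(S=1)·P(T=0) = 1/4 × 7/8 = 7/32 = P(S=1,T=0) ✓
  P(S=1)·P(T=1) = 1/4 × 1/8 = 1/32 = P(S=1,T=1) ✓
  P(S=2)·P(T=0) = 1/2 × 7/8 = 7/16 = P(S=2,T=0) ✓
  P(S=2)·P(T=1) = 1/2 × 1/8 = 1/16 = P(S=2,T=1) ✓

Yes, S and T are independent: every cell factors, so I(S;T) = 0 bits.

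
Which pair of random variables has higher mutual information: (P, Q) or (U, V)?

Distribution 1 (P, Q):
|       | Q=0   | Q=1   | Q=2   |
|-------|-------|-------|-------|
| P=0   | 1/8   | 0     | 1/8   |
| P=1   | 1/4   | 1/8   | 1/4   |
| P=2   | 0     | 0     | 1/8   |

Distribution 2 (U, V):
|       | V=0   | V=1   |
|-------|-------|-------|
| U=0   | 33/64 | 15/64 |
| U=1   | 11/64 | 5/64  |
Distribution 1 (P, Q):
Marginal P(P) (row sums):
  P(P=0) = 1/8 + 0 + 1/8 = 1/4
  P(P=1) = 1/4 + 1/8 + 1/4 = 5/8
  P(P=2) = 0 + 0 + 1/8 = 1/8
Marginal P(Q) (column sums):
  P(Q=0) = 1/8 + 1/4 + 0 = 3/8
  P(Q=1) = 0 + 1/8 + 0 = 1/8
  P(Q=2) = 1/8 + 1/4 + 1/8 = 1/2

H(P) = -[(1/4)·log₂(1/4) + (5/8)·log₂(5/8) + (1/8)·log₂(1/8)]
  = 0.5000 + 0.4238 + 0.3750
  = 1.2988 bits
H(Q) = -[(3/8)·log₂(3/8) + (1/8)·log₂(1/8) + (1/2)·log₂(1/2)]
  = 0.5306 + 0.3750 + 0.5000
  = 1.4056 bits
H(P,Q) = -[(1/8)·log₂(1/8) + (1/8)·log₂(1/8) + (1/4)·log₂(1/4) + (1/8)·log₂(1/8) + (1/4)·log₂(1/4) + (1/8)·log₂(1/8)]
  = 0.3750 + 0.3750 + 0.5000 + 0.3750 + 0.5000 + 0.3750
  = 2.5000 bits

I(P;Q) = H(P) + H(Q) - H(P,Q)
  = 1.2988 + 1.4056 - 2.5000
  = 0.2044 bits

Distribution 2 (U, V):
Marginal P(U) (row sums):
  P(U=0) = 33/64 + 15/64 = 3/4
  P(U=1) = 11/64 + 5/64 = 1/4
Marginal P(V) (column sums):
  P(V=0) = 33/64 + 11/64 = 11/16
  P(V=1) = 15/64 + 5/64 = 5/16

H(U) = -[(3/4)·log₂(3/4) + (1/4)·log₂(1/4)]
  = 0.3113 + 0.5000
  = 0.8113 bits
H(V) = -[(11/16)·log₂(11/16) + (5/16)·log₂(5/16)]
  = 0.3716 + 0.5244
  = 0.8960 bits
H(U,V) = -[(33/64)·log₂(33/64) + (15/64)·log₂(15/64) + (11/64)·log₂(11/64) + (5/64)·log₂(5/64)]
  = 0.4927 + 0.4906 + 0.4367 + 0.2873
  = 1.7073 bits

I(U;V) = H(U) + H(V) - H(U,V)
  = 0.8113 + 0.8960 - 1.7073
  = 0.0000 bits

I(P;Q) = 0.2044 bits > I(U;V) = 0.0000 bits, so (P, Q) has the higher mutual information (stronger dependence).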